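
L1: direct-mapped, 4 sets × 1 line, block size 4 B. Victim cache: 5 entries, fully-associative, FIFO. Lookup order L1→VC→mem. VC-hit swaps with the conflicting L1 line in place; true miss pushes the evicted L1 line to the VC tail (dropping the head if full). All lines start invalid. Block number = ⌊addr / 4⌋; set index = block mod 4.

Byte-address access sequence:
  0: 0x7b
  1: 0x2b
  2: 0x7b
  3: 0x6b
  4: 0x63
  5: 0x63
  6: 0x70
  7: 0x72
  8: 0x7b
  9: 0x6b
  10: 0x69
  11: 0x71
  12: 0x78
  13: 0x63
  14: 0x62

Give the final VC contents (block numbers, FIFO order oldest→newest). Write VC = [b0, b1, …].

  [0] addr=0x7b blk=30 s=2: MISS | VC []
  [1] addr=0x2b blk=10 s=2: MISS | VC [30]
  [2] addr=0x7b blk=30 s=2: VC-HIT | VC [10]
  [3] addr=0x6b blk=26 s=2: MISS | VC [10, 30]
  [4] addr=0x63 blk=24 s=0: MISS | VC [10, 30]
  [5] addr=0x63 blk=24 s=0: L1-HIT | VC [10, 30]
  [6] addr=0x70 blk=28 s=0: MISS | VC [10, 30, 24]
  [7] addr=0x72 blk=28 s=0: L1-HIT | VC [10, 30, 24]
  [8] addr=0x7b blk=30 s=2: VC-HIT | VC [10, 26, 24]
  [9] addr=0x6b blk=26 s=2: VC-HIT | VC [10, 30, 24]
  [10] addr=0x69 blk=26 s=2: L1-HIT | VC [10, 30, 24]
  [11] addr=0x71 blk=28 s=0: L1-HIT | VC [10, 30, 24]
  [12] addr=0x78 blk=30 s=2: VC-HIT | VC [10, 26, 24]
  [13] addr=0x63 blk=24 s=0: VC-HIT | VC [10, 26, 28]
  [14] addr=0x62 blk=24 s=0: L1-HIT | VC [10, 26, 28]

VC = [10, 26, 28]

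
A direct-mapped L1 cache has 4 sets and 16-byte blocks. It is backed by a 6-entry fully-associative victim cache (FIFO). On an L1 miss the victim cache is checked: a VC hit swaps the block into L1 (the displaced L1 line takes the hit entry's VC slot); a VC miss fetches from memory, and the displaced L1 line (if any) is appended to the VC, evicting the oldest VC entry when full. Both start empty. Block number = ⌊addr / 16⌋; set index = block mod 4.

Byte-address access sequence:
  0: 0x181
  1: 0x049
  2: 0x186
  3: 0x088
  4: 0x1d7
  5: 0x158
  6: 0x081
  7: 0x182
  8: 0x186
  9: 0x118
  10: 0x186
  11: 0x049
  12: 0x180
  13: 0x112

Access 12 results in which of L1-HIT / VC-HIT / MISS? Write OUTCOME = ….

OUTCOME = VC-HIT

#0 0x181→b24/s0 MISS; vc=[]
#1 0x49→b4/s0 MISS; vc=[24]
#2 0x186→b24/s0 VC-HIT; vc=[4]
#3 0x88→b8/s0 MISS; vc=[4,24]
#4 0x1d7→b29/s1 MISS; vc=[4,24]
#5 0x158→b21/s1 MISS; vc=[4,24,29]
#6 0x81→b8/s0 L1-HIT; vc=[4,24,29]
#7 0x182→b24/s0 VC-HIT; vc=[4,8,29]
#8 0x186→b24/s0 L1-HIT; vc=[4,8,29]
#9 0x118→b17/s1 MISS; vc=[4,8,29,21]
#10 0x186→b24/s0 L1-HIT; vc=[4,8,29,21]
#11 0x49→b4/s0 VC-HIT; vc=[24,8,29,21]
#12 0x180→b24/s0 VC-HIT; vc=[4,8,29,21]
#13 0x112→b17/s1 L1-HIT; vc=[4,8,29,21]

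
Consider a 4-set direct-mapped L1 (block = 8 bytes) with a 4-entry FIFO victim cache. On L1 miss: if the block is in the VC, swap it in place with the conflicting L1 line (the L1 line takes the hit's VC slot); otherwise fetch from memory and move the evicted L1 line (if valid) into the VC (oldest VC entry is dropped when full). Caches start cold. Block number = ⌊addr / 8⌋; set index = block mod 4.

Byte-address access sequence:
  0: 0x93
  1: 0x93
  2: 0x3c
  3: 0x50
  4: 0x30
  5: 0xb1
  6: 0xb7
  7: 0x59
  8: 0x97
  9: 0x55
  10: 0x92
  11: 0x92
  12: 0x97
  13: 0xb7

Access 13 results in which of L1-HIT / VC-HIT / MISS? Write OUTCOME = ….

#0 0x93→b18/s2 MISS; vc=[]
#1 0x93→b18/s2 L1-HIT; vc=[]
#2 0x3c→b7/s3 MISS; vc=[]
#3 0x50→b10/s2 MISS; vc=[18]
#4 0x30→b6/s2 MISS; vc=[18,10]
#5 0xb1→b22/s2 MISS; vc=[18,10,6]
#6 0xb7→b22/s2 L1-HIT; vc=[18,10,6]
#7 0x59→b11/s3 MISS; vc=[18,10,6,7]
#8 0x97→b18/s2 VC-HIT; vc=[22,10,6,7]
#9 0x55→b10/s2 VC-HIT; vc=[22,18,6,7]
#10 0x92→b18/s2 VC-HIT; vc=[22,10,6,7]
#11 0x92→b18/s2 L1-HIT; vc=[22,10,6,7]
#12 0x97→b18/s2 L1-HIT; vc=[22,10,6,7]
#13 0xb7→b22/s2 VC-HIT; vc=[18,10,6,7]

OUTCOME = VC-HIT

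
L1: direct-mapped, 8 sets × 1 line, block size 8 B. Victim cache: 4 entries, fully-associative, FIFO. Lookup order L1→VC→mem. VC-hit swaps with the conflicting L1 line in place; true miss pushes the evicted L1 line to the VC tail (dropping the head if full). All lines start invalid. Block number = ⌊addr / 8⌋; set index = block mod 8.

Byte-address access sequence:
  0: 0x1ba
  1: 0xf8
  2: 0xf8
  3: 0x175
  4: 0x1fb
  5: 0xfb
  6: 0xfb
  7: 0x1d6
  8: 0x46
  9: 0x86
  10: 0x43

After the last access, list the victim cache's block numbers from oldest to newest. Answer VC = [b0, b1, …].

0: 0x1ba (blk 55, set 7) → MISS  vc=[]
1: 0xf8 (blk 31, set 7) → MISS  vc=[55]
2: 0xf8 (blk 31, set 7) → L1-HIT  vc=[55]
3: 0x175 (blk 46, set 6) → MISS  vc=[55]
4: 0x1fb (blk 63, set 7) → MISS  vc=[55, 31]
5: 0xfb (blk 31, set 7) → VC-HIT  vc=[55, 63]
6: 0xfb (blk 31, set 7) → L1-HIT  vc=[55, 63]
7: 0x1d6 (blk 58, set 2) → MISS  vc=[55, 63]
8: 0x46 (blk 8, set 0) → MISS  vc=[55, 63]
9: 0x86 (blk 16, set 0) → MISS  vc=[55, 63, 8]
10: 0x43 (blk 8, set 0) → VC-HIT  vc=[55, 63, 16]

VC = [55, 63, 16]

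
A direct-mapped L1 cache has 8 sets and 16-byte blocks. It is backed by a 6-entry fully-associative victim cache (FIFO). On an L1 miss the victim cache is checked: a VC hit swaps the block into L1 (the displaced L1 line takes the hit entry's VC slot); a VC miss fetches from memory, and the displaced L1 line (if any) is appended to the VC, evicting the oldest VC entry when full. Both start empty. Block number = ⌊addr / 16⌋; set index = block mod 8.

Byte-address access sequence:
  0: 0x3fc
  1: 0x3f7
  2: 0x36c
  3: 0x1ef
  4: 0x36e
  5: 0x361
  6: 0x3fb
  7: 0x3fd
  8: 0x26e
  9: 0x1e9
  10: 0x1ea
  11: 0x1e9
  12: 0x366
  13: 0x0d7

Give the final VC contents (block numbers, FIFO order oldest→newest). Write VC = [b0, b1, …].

#0 0x3fc→b63/s7 MISS; vc=[]
#1 0x3f7→b63/s7 L1-HIT; vc=[]
#2 0x36c→b54/s6 MISS; vc=[]
#3 0x1ef→b30/s6 MISS; vc=[54]
#4 0x36e→b54/s6 VC-HIT; vc=[30]
#5 0x361→b54/s6 L1-HIT; vc=[30]
#6 0x3fb→b63/s7 L1-HIT; vc=[30]
#7 0x3fd→b63/s7 L1-HIT; vc=[30]
#8 0x26e→b38/s6 MISS; vc=[30,54]
#9 0x1e9→b30/s6 VC-HIT; vc=[38,54]
#10 0x1ea→b30/s6 L1-HIT; vc=[38,54]
#11 0x1e9→b30/s6 L1-HIT; vc=[38,54]
#12 0x366→b54/s6 VC-HIT; vc=[38,30]
#13 0xd7→b13/s5 MISS; vc=[38,30]

VC = [38, 30]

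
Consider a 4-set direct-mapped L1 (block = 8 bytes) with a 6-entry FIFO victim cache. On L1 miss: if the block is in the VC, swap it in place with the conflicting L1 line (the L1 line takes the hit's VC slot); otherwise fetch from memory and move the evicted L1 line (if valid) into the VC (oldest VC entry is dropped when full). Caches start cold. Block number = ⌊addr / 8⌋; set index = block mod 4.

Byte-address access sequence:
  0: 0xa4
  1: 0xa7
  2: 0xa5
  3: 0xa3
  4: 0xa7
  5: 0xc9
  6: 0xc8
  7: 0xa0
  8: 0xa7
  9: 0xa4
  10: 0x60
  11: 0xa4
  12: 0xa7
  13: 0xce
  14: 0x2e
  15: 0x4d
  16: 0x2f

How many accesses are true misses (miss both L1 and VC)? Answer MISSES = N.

  [0] addr=0xa4 blk=20 s=0: MISS | VC []
  [1] addr=0xa7 blk=20 s=0: L1-HIT | VC []
  [2] addr=0xa5 blk=20 s=0: L1-HIT | VC []
  [3] addr=0xa3 blk=20 s=0: L1-HIT | VC []
  [4] addr=0xa7 blk=20 s=0: L1-HIT | VC []
  [5] addr=0xc9 blk=25 s=1: MISS | VC []
  [6] addr=0xc8 blk=25 s=1: L1-HIT | VC []
  [7] addr=0xa0 blk=20 s=0: L1-HIT | VC []
  [8] addr=0xa7 blk=20 s=0: L1-HIT | VC []
  [9] addr=0xa4 blk=20 s=0: L1-HIT | VC []
  [10] addr=0x60 blk=12 s=0: MISS | VC [20]
  [11] addr=0xa4 blk=20 s=0: VC-HIT | VC [12]
  [12] addr=0xa7 blk=20 s=0: L1-HIT | VC [12]
  [13] addr=0xce blk=25 s=1: L1-HIT | VC [12]
  [14] addr=0x2e blk=5 s=1: MISS | VC [12, 25]
  [15] addr=0x4d blk=9 s=1: MISS | VC [12, 25, 5]
  [16] addr=0x2f blk=5 s=1: VC-HIT | VC [12, 25, 9]

MISSES = 5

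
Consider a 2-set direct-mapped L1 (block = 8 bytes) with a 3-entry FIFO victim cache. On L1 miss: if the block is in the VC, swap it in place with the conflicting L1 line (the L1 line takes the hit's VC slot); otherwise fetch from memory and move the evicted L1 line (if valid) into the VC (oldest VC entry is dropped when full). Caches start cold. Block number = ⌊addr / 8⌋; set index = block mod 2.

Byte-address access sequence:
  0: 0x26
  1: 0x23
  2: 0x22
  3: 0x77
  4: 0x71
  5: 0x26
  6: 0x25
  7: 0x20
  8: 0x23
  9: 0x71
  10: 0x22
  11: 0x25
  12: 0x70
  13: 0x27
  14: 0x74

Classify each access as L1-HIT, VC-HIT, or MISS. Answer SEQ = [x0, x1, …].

SEQ = [MISS, L1-HIT, L1-HIT, MISS, L1-HIT, VC-HIT, L1-HIT, L1-HIT, L1-HIT, VC-HIT, VC-HIT, L1-HIT, VC-HIT, VC-HIT, VC-HIT]

0: 0x26 (blk 4, set 0) → MISS  vc=[]
1: 0x23 (blk 4, set 0) → L1-HIT  vc=[]
2: 0x22 (blk 4, set 0) → L1-HIT  vc=[]
3: 0x77 (blk 14, set 0) → MISS  vc=[4]
4: 0x71 (blk 14, set 0) → L1-HIT  vc=[4]
5: 0x26 (blk 4, set 0) → VC-HIT  vc=[14]
6: 0x25 (blk 4, set 0) → L1-HIT  vc=[14]
7: 0x20 (blk 4, set 0) → L1-HIT  vc=[14]
8: 0x23 (blk 4, set 0) → L1-HIT  vc=[14]
9: 0x71 (blk 14, set 0) → VC-HIT  vc=[4]
10: 0x22 (blk 4, set 0) → VC-HIT  vc=[14]
11: 0x25 (blk 4, set 0) → L1-HIT  vc=[14]
12: 0x70 (blk 14, set 0) → VC-HIT  vc=[4]
13: 0x27 (blk 4, set 0) → VC-HIT  vc=[14]
14: 0x74 (blk 14, set 0) → VC-HIT  vc=[4]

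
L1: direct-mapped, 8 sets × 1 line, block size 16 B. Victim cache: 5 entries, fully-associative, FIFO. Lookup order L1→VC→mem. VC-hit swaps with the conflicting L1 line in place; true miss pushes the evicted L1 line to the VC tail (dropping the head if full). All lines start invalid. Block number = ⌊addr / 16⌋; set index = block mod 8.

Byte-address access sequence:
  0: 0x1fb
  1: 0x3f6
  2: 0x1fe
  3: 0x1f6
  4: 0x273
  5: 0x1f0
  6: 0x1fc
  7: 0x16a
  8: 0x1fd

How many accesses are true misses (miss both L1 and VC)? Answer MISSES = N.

  [0] addr=0x1fb blk=31 s=7: MISS | VC []
  [1] addr=0x3f6 blk=63 s=7: MISS | VC [31]
  [2] addr=0x1fe blk=31 s=7: VC-HIT | VC [63]
  [3] addr=0x1f6 blk=31 s=7: L1-HIT | VC [63]
  [4] addr=0x273 blk=39 s=7: MISS | VC [63, 31]
  [5] addr=0x1f0 blk=31 s=7: VC-HIT | VC [63, 39]
  [6] addr=0x1fc blk=31 s=7: L1-HIT | VC [63, 39]
  [7] addr=0x16a blk=22 s=6: MISS | VC [63, 39]
  [8] addr=0x1fd blk=31 s=7: L1-HIT | VC [63, 39]

MISSES = 4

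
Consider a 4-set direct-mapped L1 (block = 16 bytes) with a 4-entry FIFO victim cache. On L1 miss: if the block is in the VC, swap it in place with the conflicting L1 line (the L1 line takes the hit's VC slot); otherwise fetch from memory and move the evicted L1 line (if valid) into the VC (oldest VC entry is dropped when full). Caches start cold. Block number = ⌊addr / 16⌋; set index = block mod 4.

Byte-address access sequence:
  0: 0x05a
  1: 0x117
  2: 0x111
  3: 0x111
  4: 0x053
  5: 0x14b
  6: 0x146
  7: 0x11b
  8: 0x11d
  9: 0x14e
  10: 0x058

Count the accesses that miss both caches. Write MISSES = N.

0: 0x5a (blk 5, set 1) → MISS  vc=[]
1: 0x117 (blk 17, set 1) → MISS  vc=[5]
2: 0x111 (blk 17, set 1) → L1-HIT  vc=[5]
3: 0x111 (blk 17, set 1) → L1-HIT  vc=[5]
4: 0x53 (blk 5, set 1) → VC-HIT  vc=[17]
5: 0x14b (blk 20, set 0) → MISS  vc=[17]
6: 0x146 (blk 20, set 0) → L1-HIT  vc=[17]
7: 0x11b (blk 17, set 1) → VC-HIT  vc=[5]
8: 0x11d (blk 17, set 1) → L1-HIT  vc=[5]
9: 0x14e (blk 20, set 0) → L1-HIT  vc=[5]
10: 0x58 (blk 5, set 1) → VC-HIT  vc=[17]

MISSES = 3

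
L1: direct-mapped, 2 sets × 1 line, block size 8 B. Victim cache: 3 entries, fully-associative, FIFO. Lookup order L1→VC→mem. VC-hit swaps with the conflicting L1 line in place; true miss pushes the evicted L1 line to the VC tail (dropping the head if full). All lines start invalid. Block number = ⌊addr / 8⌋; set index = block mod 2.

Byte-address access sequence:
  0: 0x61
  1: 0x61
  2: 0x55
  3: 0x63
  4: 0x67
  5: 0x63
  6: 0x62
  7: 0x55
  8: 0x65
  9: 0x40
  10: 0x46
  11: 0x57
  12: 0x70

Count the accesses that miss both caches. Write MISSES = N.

#0 0x61→b12/s0 MISS; vc=[]
#1 0x61→b12/s0 L1-HIT; vc=[]
#2 0x55→b10/s0 MISS; vc=[12]
#3 0x63→b12/s0 VC-HIT; vc=[10]
#4 0x67→b12/s0 L1-HIT; vc=[10]
#5 0x63→b12/s0 L1-HIT; vc=[10]
#6 0x62→b12/s0 L1-HIT; vc=[10]
#7 0x55→b10/s0 VC-HIT; vc=[12]
#8 0x65→b12/s0 VC-HIT; vc=[10]
#9 0x40→b8/s0 MISS; vc=[10,12]
#10 0x46→b8/s0 L1-HIT; vc=[10,12]
#11 0x57→b10/s0 VC-HIT; vc=[8,12]
#12 0x70→b14/s0 MISS; vc=[8,12,10]

MISSES = 4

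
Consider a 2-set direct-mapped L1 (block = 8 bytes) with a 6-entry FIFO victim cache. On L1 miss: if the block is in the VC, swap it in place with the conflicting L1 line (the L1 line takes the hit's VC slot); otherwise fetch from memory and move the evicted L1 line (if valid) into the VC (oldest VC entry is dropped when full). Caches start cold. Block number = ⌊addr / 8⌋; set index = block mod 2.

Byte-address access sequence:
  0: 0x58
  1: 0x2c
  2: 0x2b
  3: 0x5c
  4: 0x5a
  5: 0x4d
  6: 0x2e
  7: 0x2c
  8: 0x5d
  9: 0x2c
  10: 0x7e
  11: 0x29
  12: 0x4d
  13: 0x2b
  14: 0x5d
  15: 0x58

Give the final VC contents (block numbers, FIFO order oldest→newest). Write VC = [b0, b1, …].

VC = [9, 5, 15]

0: 0x58 (blk 11, set 1) → MISS  vc=[]
1: 0x2c (blk 5, set 1) → MISS  vc=[11]
2: 0x2b (blk 5, set 1) → L1-HIT  vc=[11]
3: 0x5c (blk 11, set 1) → VC-HIT  vc=[5]
4: 0x5a (blk 11, set 1) → L1-HIT  vc=[5]
5: 0x4d (blk 9, set 1) → MISS  vc=[5, 11]
6: 0x2e (blk 5, set 1) → VC-HIT  vc=[9, 11]
7: 0x2c (blk 5, set 1) → L1-HIT  vc=[9, 11]
8: 0x5d (blk 11, set 1) → VC-HIT  vc=[9, 5]
9: 0x2c (blk 5, set 1) → VC-HIT  vc=[9, 11]
10: 0x7e (blk 15, set 1) → MISS  vc=[9, 11, 5]
11: 0x29 (blk 5, set 1) → VC-HIT  vc=[9, 11, 15]
12: 0x4d (blk 9, set 1) → VC-HIT  vc=[5, 11, 15]
13: 0x2b (blk 5, set 1) → VC-HIT  vc=[9, 11, 15]
14: 0x5d (blk 11, set 1) → VC-HIT  vc=[9, 5, 15]
15: 0x58 (blk 11, set 1) → L1-HIT  vc=[9, 5, 15]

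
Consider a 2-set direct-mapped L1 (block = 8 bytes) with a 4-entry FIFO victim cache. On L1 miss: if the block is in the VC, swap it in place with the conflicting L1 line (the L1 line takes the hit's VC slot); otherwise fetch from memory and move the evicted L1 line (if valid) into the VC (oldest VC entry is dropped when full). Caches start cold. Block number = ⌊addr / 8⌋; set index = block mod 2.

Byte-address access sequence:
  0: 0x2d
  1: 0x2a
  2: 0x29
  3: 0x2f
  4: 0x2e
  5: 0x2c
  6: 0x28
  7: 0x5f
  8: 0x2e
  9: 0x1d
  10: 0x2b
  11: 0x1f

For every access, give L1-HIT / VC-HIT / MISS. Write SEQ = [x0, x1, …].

SEQ = [MISS, L1-HIT, L1-HIT, L1-HIT, L1-HIT, L1-HIT, L1-HIT, MISS, VC-HIT, MISS, VC-HIT, VC-HIT]

0: 0x2d (blk 5, set 1) → MISS  vc=[]
1: 0x2a (blk 5, set 1) → L1-HIT  vc=[]
2: 0x29 (blk 5, set 1) → L1-HIT  vc=[]
3: 0x2f (blk 5, set 1) → L1-HIT  vc=[]
4: 0x2e (blk 5, set 1) → L1-HIT  vc=[]
5: 0x2c (blk 5, set 1) → L1-HIT  vc=[]
6: 0x28 (blk 5, set 1) → L1-HIT  vc=[]
7: 0x5f (blk 11, set 1) → MISS  vc=[5]
8: 0x2e (blk 5, set 1) → VC-HIT  vc=[11]
9: 0x1d (blk 3, set 1) → MISS  vc=[11, 5]
10: 0x2b (blk 5, set 1) → VC-HIT  vc=[11, 3]
11: 0x1f (blk 3, set 1) → VC-HIT  vc=[11, 5]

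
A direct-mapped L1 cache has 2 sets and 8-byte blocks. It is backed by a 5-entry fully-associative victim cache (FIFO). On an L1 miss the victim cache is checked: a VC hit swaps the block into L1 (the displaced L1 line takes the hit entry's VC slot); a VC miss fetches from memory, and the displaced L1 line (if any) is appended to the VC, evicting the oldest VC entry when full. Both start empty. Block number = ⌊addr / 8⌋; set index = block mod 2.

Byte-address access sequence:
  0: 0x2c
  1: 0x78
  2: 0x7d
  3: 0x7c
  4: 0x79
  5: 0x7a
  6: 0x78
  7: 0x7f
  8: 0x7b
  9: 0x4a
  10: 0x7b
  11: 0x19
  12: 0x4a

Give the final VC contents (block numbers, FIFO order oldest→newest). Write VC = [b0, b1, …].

VC = [5, 3, 15]

#0 0x2c→b5/s1 MISS; vc=[]
#1 0x78→b15/s1 MISS; vc=[5]
#2 0x7d→b15/s1 L1-HIT; vc=[5]
#3 0x7c→b15/s1 L1-HIT; vc=[5]
#4 0x79→b15/s1 L1-HIT; vc=[5]
#5 0x7a→b15/s1 L1-HIT; vc=[5]
#6 0x78→b15/s1 L1-HIT; vc=[5]
#7 0x7f→b15/s1 L1-HIT; vc=[5]
#8 0x7b→b15/s1 L1-HIT; vc=[5]
#9 0x4a→b9/s1 MISS; vc=[5,15]
#10 0x7b→b15/s1 VC-HIT; vc=[5,9]
#11 0x19→b3/s1 MISS; vc=[5,9,15]
#12 0x4a→b9/s1 VC-HIT; vc=[5,3,15]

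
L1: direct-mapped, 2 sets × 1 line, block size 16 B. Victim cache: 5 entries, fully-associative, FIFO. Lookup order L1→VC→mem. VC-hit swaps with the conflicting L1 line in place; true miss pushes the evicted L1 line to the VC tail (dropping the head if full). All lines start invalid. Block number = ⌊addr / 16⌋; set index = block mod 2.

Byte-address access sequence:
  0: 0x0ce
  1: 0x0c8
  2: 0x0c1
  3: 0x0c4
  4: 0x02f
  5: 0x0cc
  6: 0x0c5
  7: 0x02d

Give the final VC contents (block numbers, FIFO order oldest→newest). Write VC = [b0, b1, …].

VC = [12]

  [0] addr=0xce blk=12 s=0: MISS | VC []
  [1] addr=0xc8 blk=12 s=0: L1-HIT | VC []
  [2] addr=0xc1 blk=12 s=0: L1-HIT | VC []
  [3] addr=0xc4 blk=12 s=0: L1-HIT | VC []
  [4] addr=0x2f blk=2 s=0: MISS | VC [12]
  [5] addr=0xcc blk=12 s=0: VC-HIT | VC [2]
  [6] addr=0xc5 blk=12 s=0: L1-HIT | VC [2]
  [7] addr=0x2d blk=2 s=0: VC-HIT | VC [12]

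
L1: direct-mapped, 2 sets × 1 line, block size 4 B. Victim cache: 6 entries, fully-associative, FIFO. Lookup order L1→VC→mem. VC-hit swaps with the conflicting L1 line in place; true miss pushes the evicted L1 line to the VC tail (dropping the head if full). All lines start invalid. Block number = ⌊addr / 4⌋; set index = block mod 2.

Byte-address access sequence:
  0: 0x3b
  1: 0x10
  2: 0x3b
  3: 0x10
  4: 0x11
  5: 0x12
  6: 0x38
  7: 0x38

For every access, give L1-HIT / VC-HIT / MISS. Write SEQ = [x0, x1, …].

SEQ = [MISS, MISS, VC-HIT, VC-HIT, L1-HIT, L1-HIT, VC-HIT, L1-HIT]

  [0] addr=0x3b blk=14 s=0: MISS | VC []
  [1] addr=0x10 blk=4 s=0: MISS | VC [14]
  [2] addr=0x3b blk=14 s=0: VC-HIT | VC [4]
  [3] addr=0x10 blk=4 s=0: VC-HIT | VC [14]
  [4] addr=0x11 blk=4 s=0: L1-HIT | VC [14]
  [5] addr=0x12 blk=4 s=0: L1-HIT | VC [14]
  [6] addr=0x38 blk=14 s=0: VC-HIT | VC [4]
  [7] addr=0x38 blk=14 s=0: L1-HIT | VC [4]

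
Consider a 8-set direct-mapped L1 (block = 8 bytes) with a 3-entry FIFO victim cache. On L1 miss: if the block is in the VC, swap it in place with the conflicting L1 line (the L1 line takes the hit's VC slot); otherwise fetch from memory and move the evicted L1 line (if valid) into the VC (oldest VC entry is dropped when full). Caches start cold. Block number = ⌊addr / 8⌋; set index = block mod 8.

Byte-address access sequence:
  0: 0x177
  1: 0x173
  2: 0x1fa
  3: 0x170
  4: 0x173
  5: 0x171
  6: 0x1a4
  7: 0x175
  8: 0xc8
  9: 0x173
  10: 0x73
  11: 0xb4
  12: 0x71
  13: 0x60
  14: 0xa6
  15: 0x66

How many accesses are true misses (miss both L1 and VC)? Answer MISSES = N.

MISSES = 8

#0 0x177→b46/s6 MISS; vc=[]
#1 0x173→b46/s6 L1-HIT; vc=[]
#2 0x1fa→b63/s7 MISS; vc=[]
#3 0x170→b46/s6 L1-HIT; vc=[]
#4 0x173→b46/s6 L1-HIT; vc=[]
#5 0x171→b46/s6 L1-HIT; vc=[]
#6 0x1a4→b52/s4 MISS; vc=[]
#7 0x175→b46/s6 L1-HIT; vc=[]
#8 0xc8→b25/s1 MISS; vc=[]
#9 0x173→b46/s6 L1-HIT; vc=[]
#10 0x73→b14/s6 MISS; vc=[46]
#11 0xb4→b22/s6 MISS; vc=[46,14]
#12 0x71→b14/s6 VC-HIT; vc=[46,22]
#13 0x60→b12/s4 MISS; vc=[46,22,52]
#14 0xa6→b20/s4 MISS; vc=[22,52,12]
#15 0x66→b12/s4 VC-HIT; vc=[22,52,20]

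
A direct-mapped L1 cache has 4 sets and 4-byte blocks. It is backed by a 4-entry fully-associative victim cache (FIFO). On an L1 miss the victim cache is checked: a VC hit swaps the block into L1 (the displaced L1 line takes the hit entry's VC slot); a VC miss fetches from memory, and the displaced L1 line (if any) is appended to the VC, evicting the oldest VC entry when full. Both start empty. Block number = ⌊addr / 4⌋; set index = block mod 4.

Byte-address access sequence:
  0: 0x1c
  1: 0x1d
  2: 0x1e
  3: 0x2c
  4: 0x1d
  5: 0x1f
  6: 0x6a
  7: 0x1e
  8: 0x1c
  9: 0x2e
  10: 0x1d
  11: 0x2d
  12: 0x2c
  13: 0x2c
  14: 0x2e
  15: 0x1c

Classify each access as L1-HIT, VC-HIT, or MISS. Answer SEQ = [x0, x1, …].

#0 0x1c→b7/s3 MISS; vc=[]
#1 0x1d→b7/s3 L1-HIT; vc=[]
#2 0x1e→b7/s3 L1-HIT; vc=[]
#3 0x2c→b11/s3 MISS; vc=[7]
#4 0x1d→b7/s3 VC-HIT; vc=[11]
#5 0x1f→b7/s3 L1-HIT; vc=[11]
#6 0x6a→b26/s2 MISS; vc=[11]
#7 0x1e→b7/s3 L1-HIT; vc=[11]
#8 0x1c→b7/s3 L1-HIT; vc=[11]
#9 0x2e→b11/s3 VC-HIT; vc=[7]
#10 0x1d→b7/s3 VC-HIT; vc=[11]
#11 0x2d→b11/s3 VC-HIT; vc=[7]
#12 0x2c→b11/s3 L1-HIT; vc=[7]
#13 0x2c→b11/s3 L1-HIT; vc=[7]
#14 0x2e→b11/s3 L1-HIT; vc=[7]
#15 0x1c→b7/s3 VC-HIT; vc=[11]

SEQ = [MISS, L1-HIT, L1-HIT, MISS, VC-HIT, L1-HIT, MISS, L1-HIT, L1-HIT, VC-HIT, VC-HIT, VC-HIT, L1-HIT, L1-HIT, L1-HIT, VC-HIT]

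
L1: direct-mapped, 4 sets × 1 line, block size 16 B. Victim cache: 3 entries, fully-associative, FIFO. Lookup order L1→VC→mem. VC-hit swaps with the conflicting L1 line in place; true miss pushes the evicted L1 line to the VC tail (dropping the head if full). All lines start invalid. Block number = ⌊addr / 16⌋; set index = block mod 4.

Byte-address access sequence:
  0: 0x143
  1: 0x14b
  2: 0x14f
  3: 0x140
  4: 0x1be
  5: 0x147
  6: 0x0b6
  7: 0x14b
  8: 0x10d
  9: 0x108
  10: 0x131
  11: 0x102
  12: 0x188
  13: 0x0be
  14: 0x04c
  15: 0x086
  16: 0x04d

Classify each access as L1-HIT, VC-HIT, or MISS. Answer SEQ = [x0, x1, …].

SEQ = [MISS, L1-HIT, L1-HIT, L1-HIT, MISS, L1-HIT, MISS, L1-HIT, MISS, L1-HIT, MISS, L1-HIT, MISS, VC-HIT, MISS, MISS, VC-HIT]

0: 0x143 (blk 20, set 0) → MISS  vc=[]
1: 0x14b (blk 20, set 0) → L1-HIT  vc=[]
2: 0x14f (blk 20, set 0) → L1-HIT  vc=[]
3: 0x140 (blk 20, set 0) → L1-HIT  vc=[]
4: 0x1be (blk 27, set 3) → MISS  vc=[]
5: 0x147 (blk 20, set 0) → L1-HIT  vc=[]
6: 0xb6 (blk 11, set 3) → MISS  vc=[27]
7: 0x14b (blk 20, set 0) → L1-HIT  vc=[27]
8: 0x10d (blk 16, set 0) → MISS  vc=[27, 20]
9: 0x108 (blk 16, set 0) → L1-HIT  vc=[27, 20]
10: 0x131 (blk 19, set 3) → MISS  vc=[27, 20, 11]
11: 0x102 (blk 16, set 0) → L1-HIT  vc=[27, 20, 11]
12: 0x188 (blk 24, set 0) → MISS  vc=[20, 11, 16]
13: 0xbe (blk 11, set 3) → VC-HIT  vc=[20, 19, 16]
14: 0x4c (blk 4, set 0) → MISS  vc=[19, 16, 24]
15: 0x86 (blk 8, set 0) → MISS  vc=[16, 24, 4]
16: 0x4d (blk 4, set 0) → VC-HIT  vc=[16, 24, 8]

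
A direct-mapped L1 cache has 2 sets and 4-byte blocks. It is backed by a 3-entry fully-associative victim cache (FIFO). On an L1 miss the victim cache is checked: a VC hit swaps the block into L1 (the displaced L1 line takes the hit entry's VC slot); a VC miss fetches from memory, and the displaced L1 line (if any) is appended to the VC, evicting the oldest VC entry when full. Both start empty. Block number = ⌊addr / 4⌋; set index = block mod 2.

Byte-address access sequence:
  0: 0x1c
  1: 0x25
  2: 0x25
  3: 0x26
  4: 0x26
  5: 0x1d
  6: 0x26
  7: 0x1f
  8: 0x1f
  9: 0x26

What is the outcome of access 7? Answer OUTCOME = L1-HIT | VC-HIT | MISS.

#0 0x1c→b7/s1 MISS; vc=[]
#1 0x25→b9/s1 MISS; vc=[7]
#2 0x25→b9/s1 L1-HIT; vc=[7]
#3 0x26→b9/s1 L1-HIT; vc=[7]
#4 0x26→b9/s1 L1-HIT; vc=[7]
#5 0x1d→b7/s1 VC-HIT; vc=[9]
#6 0x26→b9/s1 VC-HIT; vc=[7]
#7 0x1f→b7/s1 VC-HIT; vc=[9]
#8 0x1f→b7/s1 L1-HIT; vc=[9]
#9 0x26→b9/s1 VC-HIT; vc=[7]

OUTCOME = VC-HIT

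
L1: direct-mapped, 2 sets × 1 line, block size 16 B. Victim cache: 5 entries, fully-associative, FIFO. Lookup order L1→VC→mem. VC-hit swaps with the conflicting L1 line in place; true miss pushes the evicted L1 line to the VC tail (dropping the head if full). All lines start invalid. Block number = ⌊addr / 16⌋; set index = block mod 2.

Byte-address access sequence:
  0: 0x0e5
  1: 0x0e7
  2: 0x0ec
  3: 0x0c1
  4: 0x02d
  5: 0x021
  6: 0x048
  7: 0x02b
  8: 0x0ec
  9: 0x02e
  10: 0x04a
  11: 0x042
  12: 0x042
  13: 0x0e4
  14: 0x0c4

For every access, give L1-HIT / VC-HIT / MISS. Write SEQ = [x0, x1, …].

SEQ = [MISS, L1-HIT, L1-HIT, MISS, MISS, L1-HIT, MISS, VC-HIT, VC-HIT, VC-HIT, VC-HIT, L1-HIT, L1-HIT, VC-HIT, VC-HIT]

  [0] addr=0xe5 blk=14 s=0: MISS | VC []
  [1] addr=0xe7 blk=14 s=0: L1-HIT | VC []
  [2] addr=0xec blk=14 s=0: L1-HIT | VC []
  [3] addr=0xc1 blk=12 s=0: MISS | VC [14]
  [4] addr=0x2d blk=2 s=0: MISS | VC [14, 12]
  [5] addr=0x21 blk=2 s=0: L1-HIT | VC [14, 12]
  [6] addr=0x48 blk=4 s=0: MISS | VC [14, 12, 2]
  [7] addr=0x2b blk=2 s=0: VC-HIT | VC [14, 12, 4]
  [8] addr=0xec blk=14 s=0: VC-HIT | VC [2, 12, 4]
  [9] addr=0x2e blk=2 s=0: VC-HIT | VC [14, 12, 4]
  [10] addr=0x4a blk=4 s=0: VC-HIT | VC [14, 12, 2]
  [11] addr=0x42 blk=4 s=0: L1-HIT | VC [14, 12, 2]
  [12] addr=0x42 blk=4 s=0: L1-HIT | VC [14, 12, 2]
  [13] addr=0xe4 blk=14 s=0: VC-HIT | VC [4, 12, 2]
  [14] addr=0xc4 blk=12 s=0: VC-HIT | VC [4, 14, 2]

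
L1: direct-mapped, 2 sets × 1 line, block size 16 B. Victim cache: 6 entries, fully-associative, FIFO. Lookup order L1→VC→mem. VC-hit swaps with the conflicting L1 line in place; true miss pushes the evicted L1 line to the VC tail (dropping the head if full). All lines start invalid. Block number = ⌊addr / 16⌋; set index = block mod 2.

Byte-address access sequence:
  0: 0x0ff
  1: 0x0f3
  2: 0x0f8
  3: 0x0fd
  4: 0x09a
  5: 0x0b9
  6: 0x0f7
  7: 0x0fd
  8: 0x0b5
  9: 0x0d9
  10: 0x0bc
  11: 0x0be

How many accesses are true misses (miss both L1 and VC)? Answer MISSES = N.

  [0] addr=0xff blk=15 s=1: MISS | VC []
  [1] addr=0xf3 blk=15 s=1: L1-HIT | VC []
  [2] addr=0xf8 blk=15 s=1: L1-HIT | VC []
  [3] addr=0xfd blk=15 s=1: L1-HIT | VC []
  [4] addr=0x9a blk=9 s=1: MISS | VC [15]
  [5] addr=0xb9 blk=11 s=1: MISS | VC [15, 9]
  [6] addr=0xf7 blk=15 s=1: VC-HIT | VC [11, 9]
  [7] addr=0xfd blk=15 s=1: L1-HIT | VC [11, 9]
  [8] addr=0xb5 blk=11 s=1: VC-HIT | VC [15, 9]
  [9] addr=0xd9 blk=13 s=1: MISS | VC [15, 9, 11]
  [10] addr=0xbc blk=11 s=1: VC-HIT | VC [15, 9, 13]
  [11] addr=0xbe blk=11 s=1: L1-HIT | VC [15, 9, 13]

MISSES = 4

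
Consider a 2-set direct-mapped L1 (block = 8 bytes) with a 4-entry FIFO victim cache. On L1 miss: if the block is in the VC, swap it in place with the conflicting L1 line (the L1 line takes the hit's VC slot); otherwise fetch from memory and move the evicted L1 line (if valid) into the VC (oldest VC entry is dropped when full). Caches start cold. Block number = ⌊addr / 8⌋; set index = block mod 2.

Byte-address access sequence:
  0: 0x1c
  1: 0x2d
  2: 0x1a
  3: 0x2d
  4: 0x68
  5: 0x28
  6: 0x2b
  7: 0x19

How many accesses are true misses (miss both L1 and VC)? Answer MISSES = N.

0: 0x1c (blk 3, set 1) → MISS  vc=[]
1: 0x2d (blk 5, set 1) → MISS  vc=[3]
2: 0x1a (blk 3, set 1) → VC-HIT  vc=[5]
3: 0x2d (blk 5, set 1) → VC-HIT  vc=[3]
4: 0x68 (blk 13, set 1) → MISS  vc=[3, 5]
5: 0x28 (blk 5, set 1) → VC-HIT  vc=[3, 13]
6: 0x2b (blk 5, set 1) → L1-HIT  vc=[3, 13]
7: 0x19 (blk 3, set 1) → VC-HIT  vc=[5, 13]

MISSES = 3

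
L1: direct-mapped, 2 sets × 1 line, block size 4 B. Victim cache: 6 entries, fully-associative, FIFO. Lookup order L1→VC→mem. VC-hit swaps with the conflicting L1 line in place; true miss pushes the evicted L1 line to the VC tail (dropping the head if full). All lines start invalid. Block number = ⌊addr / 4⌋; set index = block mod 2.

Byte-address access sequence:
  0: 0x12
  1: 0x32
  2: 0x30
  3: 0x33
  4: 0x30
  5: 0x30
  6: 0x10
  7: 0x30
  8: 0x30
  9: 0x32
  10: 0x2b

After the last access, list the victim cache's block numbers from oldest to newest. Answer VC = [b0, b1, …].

0: 0x12 (blk 4, set 0) → MISS  vc=[]
1: 0x32 (blk 12, set 0) → MISS  vc=[4]
2: 0x30 (blk 12, set 0) → L1-HIT  vc=[4]
3: 0x33 (blk 12, set 0) → L1-HIT  vc=[4]
4: 0x30 (blk 12, set 0) → L1-HIT  vc=[4]
5: 0x30 (blk 12, set 0) → L1-HIT  vc=[4]
6: 0x10 (blk 4, set 0) → VC-HIT  vc=[12]
7: 0x30 (blk 12, set 0) → VC-HIT  vc=[4]
8: 0x30 (blk 12, set 0) → L1-HIT  vc=[4]
9: 0x32 (blk 12, set 0) → L1-HIT  vc=[4]
10: 0x2b (blk 10, set 0) → MISS  vc=[4, 12]

VC = [4, 12]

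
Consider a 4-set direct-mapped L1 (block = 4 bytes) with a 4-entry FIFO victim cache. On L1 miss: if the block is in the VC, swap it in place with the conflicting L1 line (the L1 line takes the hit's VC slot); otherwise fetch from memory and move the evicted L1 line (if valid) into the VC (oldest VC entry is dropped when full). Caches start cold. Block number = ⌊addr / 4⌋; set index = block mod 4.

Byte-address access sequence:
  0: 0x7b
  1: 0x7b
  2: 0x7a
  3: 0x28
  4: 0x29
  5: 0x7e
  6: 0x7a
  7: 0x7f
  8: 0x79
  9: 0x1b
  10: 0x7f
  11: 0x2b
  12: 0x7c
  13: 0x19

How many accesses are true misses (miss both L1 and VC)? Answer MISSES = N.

0: 0x7b (blk 30, set 2) → MISS  vc=[]
1: 0x7b (blk 30, set 2) → L1-HIT  vc=[]
2: 0x7a (blk 30, set 2) → L1-HIT  vc=[]
3: 0x28 (blk 10, set 2) → MISS  vc=[30]
4: 0x29 (blk 10, set 2) → L1-HIT  vc=[30]
5: 0x7e (blk 31, set 3) → MISS  vc=[30]
6: 0x7a (blk 30, set 2) → VC-HIT  vc=[10]
7: 0x7f (blk 31, set 3) → L1-HIT  vc=[10]
8: 0x79 (blk 30, set 2) → L1-HIT  vc=[10]
9: 0x1b (blk 6, set 2) → MISS  vc=[10, 30]
10: 0x7f (blk 31, set 3) → L1-HIT  vc=[10, 30]
11: 0x2b (blk 10, set 2) → VC-HIT  vc=[6, 30]
12: 0x7c (blk 31, set 3) → L1-HIT  vc=[6, 30]
13: 0x19 (blk 6, set 2) → VC-HIT  vc=[10, 30]

MISSES = 4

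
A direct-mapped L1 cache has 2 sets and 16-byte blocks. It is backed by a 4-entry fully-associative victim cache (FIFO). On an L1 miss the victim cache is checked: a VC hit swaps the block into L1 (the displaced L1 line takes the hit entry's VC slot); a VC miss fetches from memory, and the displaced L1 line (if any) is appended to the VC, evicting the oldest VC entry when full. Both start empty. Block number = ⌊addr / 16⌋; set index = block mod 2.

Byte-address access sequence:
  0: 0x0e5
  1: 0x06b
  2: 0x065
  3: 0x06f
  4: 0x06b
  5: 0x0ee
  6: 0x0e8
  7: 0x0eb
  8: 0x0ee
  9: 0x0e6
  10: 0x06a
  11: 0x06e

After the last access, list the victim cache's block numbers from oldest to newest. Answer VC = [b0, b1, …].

VC = [14]

#0 0xe5→b14/s0 MISS; vc=[]
#1 0x6b→b6/s0 MISS; vc=[14]
#2 0x65→b6/s0 L1-HIT; vc=[14]
#3 0x6f→b6/s0 L1-HIT; vc=[14]
#4 0x6b→b6/s0 L1-HIT; vc=[14]
#5 0xee→b14/s0 VC-HIT; vc=[6]
#6 0xe8→b14/s0 L1-HIT; vc=[6]
#7 0xeb→b14/s0 L1-HIT; vc=[6]
#8 0xee→b14/s0 L1-HIT; vc=[6]
#9 0xe6→b14/s0 L1-HIT; vc=[6]
#10 0x6a→b6/s0 VC-HIT; vc=[14]
#11 0x6e→b6/s0 L1-HIT; vc=[14]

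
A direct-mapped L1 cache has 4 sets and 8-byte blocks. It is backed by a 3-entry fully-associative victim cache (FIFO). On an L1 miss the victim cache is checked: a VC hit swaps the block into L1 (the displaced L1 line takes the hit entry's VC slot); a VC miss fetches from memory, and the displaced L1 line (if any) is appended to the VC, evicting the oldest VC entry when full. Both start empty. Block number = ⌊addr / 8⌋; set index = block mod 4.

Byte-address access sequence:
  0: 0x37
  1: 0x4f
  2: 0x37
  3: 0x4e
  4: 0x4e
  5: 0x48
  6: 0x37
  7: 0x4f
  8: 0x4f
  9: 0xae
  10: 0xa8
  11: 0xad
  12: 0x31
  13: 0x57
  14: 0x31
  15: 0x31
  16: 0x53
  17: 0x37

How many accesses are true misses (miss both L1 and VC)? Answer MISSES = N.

#0 0x37→b6/s2 MISS; vc=[]
#1 0x4f→b9/s1 MISS; vc=[]
#2 0x37→b6/s2 L1-HIT; vc=[]
#3 0x4e→b9/s1 L1-HIT; vc=[]
#4 0x4e→b9/s1 L1-HIT; vc=[]
#5 0x48→b9/s1 L1-HIT; vc=[]
#6 0x37→b6/s2 L1-HIT; vc=[]
#7 0x4f→b9/s1 L1-HIT; vc=[]
#8 0x4f→b9/s1 L1-HIT; vc=[]
#9 0xae→b21/s1 MISS; vc=[9]
#10 0xa8→b21/s1 L1-HIT; vc=[9]
#11 0xad→b21/s1 L1-HIT; vc=[9]
#12 0x31→b6/s2 L1-HIT; vc=[9]
#13 0x57→b10/s2 MISS; vc=[9,6]
#14 0x31→b6/s2 VC-HIT; vc=[9,10]
#15 0x31→b6/s2 L1-HIT; vc=[9,10]
#16 0x53→b10/s2 VC-HIT; vc=[9,6]
#17 0x37→b6/s2 VC-HIT; vc=[9,10]

MISSES = 4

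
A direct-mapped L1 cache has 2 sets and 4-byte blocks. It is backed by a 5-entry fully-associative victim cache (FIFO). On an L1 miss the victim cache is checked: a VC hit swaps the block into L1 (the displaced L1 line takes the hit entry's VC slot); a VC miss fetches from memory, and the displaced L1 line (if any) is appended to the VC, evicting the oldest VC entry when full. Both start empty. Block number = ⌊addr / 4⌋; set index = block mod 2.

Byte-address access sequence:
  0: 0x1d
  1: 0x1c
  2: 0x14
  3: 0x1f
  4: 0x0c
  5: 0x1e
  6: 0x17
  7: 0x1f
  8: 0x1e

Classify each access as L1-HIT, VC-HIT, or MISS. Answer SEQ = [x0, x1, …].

0: 0x1d (blk 7, set 1) → MISS  vc=[]
1: 0x1c (blk 7, set 1) → L1-HIT  vc=[]
2: 0x14 (blk 5, set 1) → MISS  vc=[7]
3: 0x1f (blk 7, set 1) → VC-HIT  vc=[5]
4: 0xc (blk 3, set 1) → MISS  vc=[5, 7]
5: 0x1e (blk 7, set 1) → VC-HIT  vc=[5, 3]
6: 0x17 (blk 5, set 1) → VC-HIT  vc=[7, 3]
7: 0x1f (blk 7, set 1) → VC-HIT  vc=[5, 3]
8: 0x1e (blk 7, set 1) → L1-HIT  vc=[5, 3]

SEQ = [MISS, L1-HIT, MISS, VC-HIT, MISS, VC-HIT, VC-HIT, VC-HIT, L1-HIT]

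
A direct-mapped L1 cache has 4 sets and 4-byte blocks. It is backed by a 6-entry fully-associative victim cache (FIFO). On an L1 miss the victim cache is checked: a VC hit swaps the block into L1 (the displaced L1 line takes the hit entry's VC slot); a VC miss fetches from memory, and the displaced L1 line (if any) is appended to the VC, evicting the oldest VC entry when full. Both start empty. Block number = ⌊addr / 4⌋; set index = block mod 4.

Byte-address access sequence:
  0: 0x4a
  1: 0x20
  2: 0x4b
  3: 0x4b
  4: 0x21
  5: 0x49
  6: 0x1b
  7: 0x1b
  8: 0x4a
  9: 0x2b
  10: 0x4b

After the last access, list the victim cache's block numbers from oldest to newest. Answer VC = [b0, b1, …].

VC = [6, 10]

  [0] addr=0x4a blk=18 s=2: MISS | VC []
  [1] addr=0x20 blk=8 s=0: MISS | VC []
  [2] addr=0x4b blk=18 s=2: L1-HIT | VC []
  [3] addr=0x4b blk=18 s=2: L1-HIT | VC []
  [4] addr=0x21 blk=8 s=0: L1-HIT | VC []
  [5] addr=0x49 blk=18 s=2: L1-HIT | VC []
  [6] addr=0x1b blk=6 s=2: MISS | VC [18]
  [7] addr=0x1b blk=6 s=2: L1-HIT | VC [18]
  [8] addr=0x4a blk=18 s=2: VC-HIT | VC [6]
  [9] addr=0x2b blk=10 s=2: MISS | VC [6, 18]
  [10] addr=0x4b blk=18 s=2: VC-HIT | VC [6, 10]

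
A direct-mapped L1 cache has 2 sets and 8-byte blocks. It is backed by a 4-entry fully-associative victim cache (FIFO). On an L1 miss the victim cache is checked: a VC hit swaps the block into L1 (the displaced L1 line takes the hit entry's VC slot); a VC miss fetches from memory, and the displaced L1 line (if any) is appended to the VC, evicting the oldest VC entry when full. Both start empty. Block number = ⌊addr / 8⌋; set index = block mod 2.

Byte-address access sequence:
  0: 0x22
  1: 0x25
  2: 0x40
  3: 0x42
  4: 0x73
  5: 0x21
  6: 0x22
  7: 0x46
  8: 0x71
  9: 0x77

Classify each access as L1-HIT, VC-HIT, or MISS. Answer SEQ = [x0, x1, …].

  [0] addr=0x22 blk=4 s=0: MISS | VC []
  [1] addr=0x25 blk=4 s=0: L1-HIT | VC []
  [2] addr=0x40 blk=8 s=0: MISS | VC [4]
  [3] addr=0x42 blk=8 s=0: L1-HIT | VC [4]
  [4] addr=0x73 blk=14 s=0: MISS | VC [4, 8]
  [5] addr=0x21 blk=4 s=0: VC-HIT | VC [14, 8]
  [6] addr=0x22 blk=4 s=0: L1-HIT | VC [14, 8]
  [7] addr=0x46 blk=8 s=0: VC-HIT | VC [14, 4]
  [8] addr=0x71 blk=14 s=0: VC-HIT | VC [8, 4]
  [9] addr=0x77 blk=14 s=0: L1-HIT | VC [8, 4]

SEQ = [MISS, L1-HIT, MISS, L1-HIT, MISS, VC-HIT, L1-HIT, VC-HIT, VC-HIT, L1-HIT]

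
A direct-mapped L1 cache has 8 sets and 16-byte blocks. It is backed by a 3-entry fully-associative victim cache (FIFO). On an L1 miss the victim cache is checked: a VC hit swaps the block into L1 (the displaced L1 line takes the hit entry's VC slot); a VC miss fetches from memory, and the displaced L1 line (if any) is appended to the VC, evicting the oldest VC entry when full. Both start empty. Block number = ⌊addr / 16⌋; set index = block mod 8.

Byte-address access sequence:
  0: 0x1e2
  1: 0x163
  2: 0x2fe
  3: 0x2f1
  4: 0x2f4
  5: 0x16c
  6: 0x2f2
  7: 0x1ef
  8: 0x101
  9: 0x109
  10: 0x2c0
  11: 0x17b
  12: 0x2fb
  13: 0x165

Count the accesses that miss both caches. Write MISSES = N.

  [0] addr=0x1e2 blk=30 s=6: MISS | VC []
  [1] addr=0x163 blk=22 s=6: MISS | VC [30]
  [2] addr=0x2fe blk=47 s=7: MISS | VC [30]
  [3] addr=0x2f1 blk=47 s=7: L1-HIT | VC [30]
  [4] addr=0x2f4 blk=47 s=7: L1-HIT | VC [30]
  [5] addr=0x16c blk=22 s=6: L1-HIT | VC [30]
  [6] addr=0x2f2 blk=47 s=7: L1-HIT | VC [30]
  [7] addr=0x1ef blk=30 s=6: VC-HIT | VC [22]
  [8] addr=0x101 blk=16 s=0: MISS | VC [22]
  [9] addr=0x109 blk=16 s=0: L1-HIT | VC [22]
  [10] addr=0x2c0 blk=44 s=4: MISS | VC [22]
  [11] addr=0x17b blk=23 s=7: MISS | VC [22, 47]
  [12] addr=0x2fb blk=47 s=7: VC-HIT | VC [22, 23]
  [13] addr=0x165 blk=22 s=6: VC-HIT | VC [30, 23]

MISSES = 6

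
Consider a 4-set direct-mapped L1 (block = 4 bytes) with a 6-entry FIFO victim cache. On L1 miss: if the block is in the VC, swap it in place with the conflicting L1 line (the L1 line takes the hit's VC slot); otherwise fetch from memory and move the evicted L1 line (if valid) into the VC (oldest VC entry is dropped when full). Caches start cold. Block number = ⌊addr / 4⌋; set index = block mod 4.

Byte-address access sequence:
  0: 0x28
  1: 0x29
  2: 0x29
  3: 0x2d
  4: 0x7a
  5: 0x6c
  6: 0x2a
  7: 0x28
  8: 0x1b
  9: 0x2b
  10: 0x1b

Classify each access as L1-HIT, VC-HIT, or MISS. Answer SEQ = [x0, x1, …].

  [0] addr=0x28 blk=10 s=2: MISS | VC []
  [1] addr=0x29 blk=10 s=2: L1-HIT | VC []
  [2] addr=0x29 blk=10 s=2: L1-HIT | VC []
  [3] addr=0x2d blk=11 s=3: MISS | VC []
  [4] addr=0x7a blk=30 s=2: MISS | VC [10]
  [5] addr=0x6c blk=27 s=3: MISS | VC [10, 11]
  [6] addr=0x2a blk=10 s=2: VC-HIT | VC [30, 11]
  [7] addr=0x28 blk=10 s=2: L1-HIT | VC [30, 11]
  [8] addr=0x1b blk=6 s=2: MISS | VC [30, 11, 10]
  [9] addr=0x2b blk=10 s=2: VC-HIT | VC [30, 11, 6]
  [10] addr=0x1b blk=6 s=2: VC-HIT | VC [30, 11, 10]

SEQ = [MISS, L1-HIT, L1-HIT, MISS, MISS, MISS, VC-HIT, L1-HIT, MISS, VC-HIT, VC-HIT]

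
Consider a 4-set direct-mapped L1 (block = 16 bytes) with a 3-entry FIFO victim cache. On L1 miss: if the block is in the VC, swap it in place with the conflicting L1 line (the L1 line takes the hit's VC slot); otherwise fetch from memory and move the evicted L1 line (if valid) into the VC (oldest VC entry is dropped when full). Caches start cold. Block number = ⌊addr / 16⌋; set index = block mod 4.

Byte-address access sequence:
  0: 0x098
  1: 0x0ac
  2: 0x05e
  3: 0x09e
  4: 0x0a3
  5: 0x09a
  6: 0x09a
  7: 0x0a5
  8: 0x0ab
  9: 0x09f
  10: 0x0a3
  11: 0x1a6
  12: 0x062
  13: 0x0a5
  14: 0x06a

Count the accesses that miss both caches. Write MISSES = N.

MISSES = 5

#0 0x98→b9/s1 MISS; vc=[]
#1 0xac→b10/s2 MISS; vc=[]
#2 0x5e→b5/s1 MISS; vc=[9]
#3 0x9e→b9/s1 VC-HIT; vc=[5]
#4 0xa3→b10/s2 L1-HIT; vc=[5]
#5 0x9a→b9/s1 L1-HIT; vc=[5]
#6 0x9a→b9/s1 L1-HIT; vc=[5]
#7 0xa5→b10/s2 L1-HIT; vc=[5]
#8 0xab→b10/s2 L1-HIT; vc=[5]
#9 0x9f→b9/s1 L1-HIT; vc=[5]
#10 0xa3→b10/s2 L1-HIT; vc=[5]
#11 0x1a6→b26/s2 MISS; vc=[5,10]
#12 0x62→b6/s2 MISS; vc=[5,10,26]
#13 0xa5→b10/s2 VC-HIT; vc=[5,6,26]
#14 0x6a→b6/s2 VC-HIT; vc=[5,10,26]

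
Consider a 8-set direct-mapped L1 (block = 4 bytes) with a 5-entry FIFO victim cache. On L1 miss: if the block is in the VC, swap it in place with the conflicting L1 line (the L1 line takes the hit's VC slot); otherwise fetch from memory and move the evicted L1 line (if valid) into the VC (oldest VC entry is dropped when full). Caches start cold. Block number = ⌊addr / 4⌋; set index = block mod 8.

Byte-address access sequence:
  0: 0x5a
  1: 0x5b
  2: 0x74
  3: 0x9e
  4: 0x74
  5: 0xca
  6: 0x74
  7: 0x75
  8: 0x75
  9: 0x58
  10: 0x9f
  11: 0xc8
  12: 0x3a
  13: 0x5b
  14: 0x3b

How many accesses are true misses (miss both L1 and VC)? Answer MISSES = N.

  [0] addr=0x5a blk=22 s=6: MISS | VC []
  [1] addr=0x5b blk=22 s=6: L1-HIT | VC []
  [2] addr=0x74 blk=29 s=5: MISS | VC []
  [3] addr=0x9e blk=39 s=7: MISS | VC []
  [4] addr=0x74 blk=29 s=5: L1-HIT | VC []
  [5] addr=0xca blk=50 s=2: MISS | VC []
  [6] addr=0x74 blk=29 s=5: L1-HIT | VC []
  [7] addr=0x75 blk=29 s=5: L1-HIT | VC []
  [8] addr=0x75 blk=29 s=5: L1-HIT | VC []
  [9] addr=0x58 blk=22 s=6: L1-HIT | VC []
  [10] addr=0x9f blk=39 s=7: L1-HIT | VC []
  [11] addr=0xc8 blk=50 s=2: L1-HIT | VC []
  [12] addr=0x3a blk=14 s=6: MISS | VC [22]
  [13] addr=0x5b blk=22 s=6: VC-HIT | VC [14]
  [14] addr=0x3b blk=14 s=6: VC-HIT | VC [22]

MISSES = 5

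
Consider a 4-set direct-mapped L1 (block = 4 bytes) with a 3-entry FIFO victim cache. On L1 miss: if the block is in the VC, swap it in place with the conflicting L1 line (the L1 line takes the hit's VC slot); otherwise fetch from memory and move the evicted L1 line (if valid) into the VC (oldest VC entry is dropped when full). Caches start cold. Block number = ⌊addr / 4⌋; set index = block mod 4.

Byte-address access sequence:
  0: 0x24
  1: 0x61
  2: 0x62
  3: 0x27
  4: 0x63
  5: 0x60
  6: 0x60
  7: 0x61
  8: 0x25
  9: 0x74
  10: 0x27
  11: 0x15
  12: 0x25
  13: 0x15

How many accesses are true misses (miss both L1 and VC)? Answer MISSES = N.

#0 0x24→b9/s1 MISS; vc=[]
#1 0x61→b24/s0 MISS; vc=[]
#2 0x62→b24/s0 L1-HIT; vc=[]
#3 0x27→b9/s1 L1-HIT; vc=[]
#4 0x63→b24/s0 L1-HIT; vc=[]
#5 0x60→b24/s0 L1-HIT; vc=[]
#6 0x60→b24/s0 L1-HIT; vc=[]
#7 0x61→b24/s0 L1-HIT; vc=[]
#8 0x25→b9/s1 L1-HIT; vc=[]
#9 0x74→b29/s1 MISS; vc=[9]
#10 0x27→b9/s1 VC-HIT; vc=[29]
#11 0x15→b5/s1 MISS; vc=[29,9]
#12 0x25→b9/s1 VC-HIT; vc=[29,5]
#13 0x15→b5/s1 VC-HIT; vc=[29,9]

MISSES = 4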